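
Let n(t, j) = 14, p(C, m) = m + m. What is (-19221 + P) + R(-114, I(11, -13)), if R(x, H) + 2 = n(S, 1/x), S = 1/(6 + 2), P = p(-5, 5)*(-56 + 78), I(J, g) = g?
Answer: -18989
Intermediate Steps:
p(C, m) = 2*m
P = 220 (P = (2*5)*(-56 + 78) = 10*22 = 220)
S = ⅛ (S = 1/8 = ⅛ ≈ 0.12500)
R(x, H) = 12 (R(x, H) = -2 + 14 = 12)
(-19221 + P) + R(-114, I(11, -13)) = (-19221 + 220) + 12 = -19001 + 12 = -18989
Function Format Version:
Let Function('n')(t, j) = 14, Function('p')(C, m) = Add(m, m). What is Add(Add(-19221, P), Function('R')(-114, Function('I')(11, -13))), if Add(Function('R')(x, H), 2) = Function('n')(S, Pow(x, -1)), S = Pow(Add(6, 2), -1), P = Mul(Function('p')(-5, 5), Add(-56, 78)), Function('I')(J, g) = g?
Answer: -18989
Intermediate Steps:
Function('p')(C, m) = Mul(2, m)
P = 220 (P = Mul(Mul(2, 5), Add(-56, 78)) = Mul(10, 22) = 220)
S = Rational(1, 8) (S = Pow(8, -1) = Rational(1, 8) ≈ 0.12500)
Function('R')(x, H) = 12 (Function('R')(x, H) = Add(-2, 14) = 12)
Add(Add(-19221, P), Function('R')(-114, Function('I')(11, -13))) = Add(Add(-19221, 220), 12) = Add(-19001, 12) = -18989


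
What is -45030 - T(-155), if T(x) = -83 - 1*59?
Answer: -44888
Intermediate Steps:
T(x) = -142 (T(x) = -83 - 59 = -142)
-45030 - T(-155) = -45030 - 1*(-142) = -45030 + 142 = -44888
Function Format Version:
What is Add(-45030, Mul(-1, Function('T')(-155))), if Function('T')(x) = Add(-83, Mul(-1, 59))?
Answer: -44888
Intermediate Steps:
Function('T')(x) = -142 (Function('T')(x) = Add(-83, -59) = -142)
Add(-45030, Mul(-1, Function('T')(-155))) = Add(-45030, Mul(-1, -142)) = Add(-45030, 142) = -44888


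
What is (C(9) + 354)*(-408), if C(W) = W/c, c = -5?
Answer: -718488/5 ≈ -1.4370e+5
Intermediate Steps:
C(W) = -W/5 (C(W) = W/(-5) = W*(-⅕) = -W/5)
(C(9) + 354)*(-408) = (-⅕*9 + 354)*(-408) = (-9/5 + 354)*(-408) = (1761/5)*(-408) = -718488/5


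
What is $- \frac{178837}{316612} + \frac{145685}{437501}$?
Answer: $- \frac{32115747117}{138518066612} \approx -0.23185$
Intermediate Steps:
$- \frac{178837}{316612} + \frac{145685}{437501} = - \frac{32115747117}{138518066612}$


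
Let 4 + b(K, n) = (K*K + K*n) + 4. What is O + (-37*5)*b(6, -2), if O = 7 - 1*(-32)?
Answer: -4401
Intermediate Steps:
b(K, n) = K² + K*n (b(K, n) = -4 + ((K*K + K*n) + 4) = -4 + ((K² + K*n) + 4) = -4 + (4 + K² + K*n) = K² + K*n)
O = 39 (O = 7 + 32 = 39)
O + (-37*5)*b(6, -2) = 39 + (-37*5)*(6*(6 - 2)) = 39 - 1110*4 = 39 - 185*24 = 39 - 4440 = -4401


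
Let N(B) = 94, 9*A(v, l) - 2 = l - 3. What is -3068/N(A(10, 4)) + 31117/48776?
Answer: -73359885/2292472 ≈ -32.000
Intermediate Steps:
A(v, l) = -⅑ + l/9 (A(v, l) = 2/9 + (l - 3)/9 = 2/9 + (-3 + l)/9 = 2/9 + (-⅓ + l/9) = -⅑ + l/9)
-3068/N(A(10, 4)) + 31117/48776 = -3068/94 + 31117/48776 = -3068*1/94 + 31117*(1/48776) = -1534/47 + 31117/48776 = -73359885/2292472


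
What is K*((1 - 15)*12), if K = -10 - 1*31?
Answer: 6888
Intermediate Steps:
K = -41 (K = -10 - 31 = -41)
K*((1 - 15)*12) = -41*(1 - 15)*12 = -(-574)*12 = -41*(-168) = 6888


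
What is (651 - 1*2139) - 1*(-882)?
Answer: -606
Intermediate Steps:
(651 - 1*2139) - 1*(-882) = (651 - 2139) + 882 = -1488 + 882 = -606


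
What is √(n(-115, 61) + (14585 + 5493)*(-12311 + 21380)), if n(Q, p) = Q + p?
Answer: 4*√11380458 ≈ 13494.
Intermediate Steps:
√(n(-115, 61) + (14585 + 5493)*(-12311 + 21380)) = √((-115 + 61) + (14585 + 5493)*(-12311 + 21380)) = √(-54 + 20078*9069) = √(-54 + 182087382) = √182087328 = 4*√11380458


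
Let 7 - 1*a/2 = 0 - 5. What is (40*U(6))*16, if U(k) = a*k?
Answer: 92160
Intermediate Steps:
a = 24 (a = 14 - 2*(0 - 5) = 14 - 2*(-5) = 14 + 10 = 24)
U(k) = 24*k
(40*U(6))*16 = (40*(24*6))*16 = (40*144)*16 = 5760*16 = 92160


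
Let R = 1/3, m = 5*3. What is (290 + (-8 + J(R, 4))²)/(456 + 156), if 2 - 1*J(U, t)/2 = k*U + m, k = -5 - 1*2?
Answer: 5177/2754 ≈ 1.8798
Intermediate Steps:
k = -7 (k = -5 - 2 = -7)
m = 15
R = ⅓ ≈ 0.33333
J(U, t) = -26 + 14*U (J(U, t) = 4 - 2*(-7*U + 15) = 4 - 2*(15 - 7*U) = 4 + (-30 + 14*U) = -26 + 14*U)
(290 + (-8 + J(R, 4))²)/(456 + 156) = (290 + (-8 + (-26 + 14*(⅓)))²)/(456 + 156) = (290 + (-8 + (-26 + 14/3))²)/612 = (290 + (-8 - 64/3)²)*(1/612) = (290 + (-88/3)²)*(1/612) = (290 + 7744/9)*(1/612) = (10354/9)*(1/612) = 5177/2754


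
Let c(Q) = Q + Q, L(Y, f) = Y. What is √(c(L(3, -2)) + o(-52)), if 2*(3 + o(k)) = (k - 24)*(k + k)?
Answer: √3955 ≈ 62.889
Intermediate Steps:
o(k) = -3 + k*(-24 + k) (o(k) = -3 + ((k - 24)*(k + k))/2 = -3 + ((-24 + k)*(2*k))/2 = -3 + (2*k*(-24 + k))/2 = -3 + k*(-24 + k))
c(Q) = 2*Q
√(c(L(3, -2)) + o(-52)) = √(2*3 + (-3 + (-52)² - 24*(-52))) = √(6 + (-3 + 2704 + 1248)) = √(6 + 3949) = √3955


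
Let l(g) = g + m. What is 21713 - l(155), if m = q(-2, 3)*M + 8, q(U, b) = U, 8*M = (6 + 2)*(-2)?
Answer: 21546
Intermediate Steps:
M = -2 (M = ((6 + 2)*(-2))/8 = (8*(-2))/8 = (⅛)*(-16) = -2)
m = 12 (m = -2*(-2) + 8 = 4 + 8 = 12)
l(g) = 12 + g (l(g) = g + 12 = 12 + g)
21713 - l(155) = 21713 - (12 + 155) = 21713 - 1*167 = 21713 - 167 = 21546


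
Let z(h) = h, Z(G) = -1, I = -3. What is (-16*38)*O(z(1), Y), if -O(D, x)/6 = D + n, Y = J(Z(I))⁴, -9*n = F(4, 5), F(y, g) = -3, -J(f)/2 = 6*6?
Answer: 4864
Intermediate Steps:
J(f) = -72 (J(f) = -12*6 = -2*36 = -72)
n = ⅓ (n = -⅑*(-3) = ⅓ ≈ 0.33333)
Y = 26873856 (Y = (-72)⁴ = 26873856)
O(D, x) = -2 - 6*D (O(D, x) = -6*(D + ⅓) = -6*(⅓ + D) = -2 - 6*D)
(-16*38)*O(z(1), Y) = (-16*38)*(-2 - 6*1) = -608*(-2 - 6) = -608*(-8) = 4864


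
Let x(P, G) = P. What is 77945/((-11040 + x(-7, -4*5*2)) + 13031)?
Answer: 77945/1984 ≈ 39.287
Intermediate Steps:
77945/((-11040 + x(-7, -4*5*2)) + 13031) = 77945/((-11040 - 7) + 13031) = 77945/(-11047 + 13031) = 77945/1984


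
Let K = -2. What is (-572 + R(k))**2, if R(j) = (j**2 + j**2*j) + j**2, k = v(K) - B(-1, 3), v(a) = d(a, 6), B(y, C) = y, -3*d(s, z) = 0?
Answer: 323761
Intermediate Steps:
d(s, z) = 0 (d(s, z) = -1/3*0 = 0)
v(a) = 0
k = 1 (k = 0 - 1*(-1) = 0 + 1 = 1)
R(j) = j**3 + 2*j**2 (R(j) = (j**2 + j**3) + j**2 = j**3 + 2*j**2)
(-572 + R(k))**2 = (-572 + 1**2*(2 + 1))**2 = (-572 + 1*3)**2 = (-572 + 3)**2 = (-569)**2 = 323761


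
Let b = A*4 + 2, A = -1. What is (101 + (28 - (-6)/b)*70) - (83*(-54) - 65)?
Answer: 6398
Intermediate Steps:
b = -2 (b = -1*4 + 2 = -4 + 2 = -2)
(101 + (28 - (-6)/b)*70) - (83*(-54) - 65) = (101 + (28 - (-6)/(-2))*70) - (83*(-54) - 65) = (101 + (28 - (-6)*(-1)/2)*70) - (-4482 - 65) = (101 + (28 - 1*3)*70) - 1*(-4547) = (101 + (28 - 3)*70) + 4547 = (101 + 25*70) + 4547 = (101 + 1750) + 4547 = 1851 + 4547 = 6398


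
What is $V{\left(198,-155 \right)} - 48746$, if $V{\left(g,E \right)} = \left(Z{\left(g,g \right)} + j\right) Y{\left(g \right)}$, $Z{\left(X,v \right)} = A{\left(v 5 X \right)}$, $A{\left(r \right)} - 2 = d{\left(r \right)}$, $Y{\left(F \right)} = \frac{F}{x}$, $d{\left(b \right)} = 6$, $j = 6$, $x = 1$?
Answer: $-45974$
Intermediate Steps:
$Y{\left(F \right)} = F$ ($Y{\left(F \right)} = \frac{F}{1} = F 1 = F$)
$A{\left(r \right)} = 8$ ($A{\left(r \right)} = 2 + 6 = 8$)
$Z{\left(X,v \right)} = 8$
$V{\left(g,E \right)} = 14 g$ ($V{\left(g,E \right)} = \left(8 + 6\right) g = 14 g$)
$V{\left(198,-155 \right)} - 48746 = 14 \cdot 198 - 48746 = 2772 - 48746 = -45974$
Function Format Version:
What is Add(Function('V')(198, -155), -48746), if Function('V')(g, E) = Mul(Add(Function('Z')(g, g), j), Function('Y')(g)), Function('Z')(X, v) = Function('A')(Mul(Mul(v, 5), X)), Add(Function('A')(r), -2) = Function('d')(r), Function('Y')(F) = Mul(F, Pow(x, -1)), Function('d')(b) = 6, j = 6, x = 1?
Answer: -45974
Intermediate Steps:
Function('Y')(F) = F (Function('Y')(F) = Mul(F, Pow(1, -1)) = Mul(F, 1) = F)
Function('A')(r) = 8 (Function('A')(r) = Add(2, 6) = 8)
Function('Z')(X, v) = 8
Function('V')(g, E) = Mul(14, g) (Function('V')(g, E) = Mul(Add(8, 6), g) = Mul(14, g))
Add(Function('V')(198, -155), -48746) = Add(Mul(14, 198), -48746) = Add(2772, -48746) = -45974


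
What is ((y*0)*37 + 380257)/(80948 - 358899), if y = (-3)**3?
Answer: -380257/277951 ≈ -1.3681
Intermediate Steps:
y = -27
((y*0)*37 + 380257)/(80948 - 358899) = (-27*0*37 + 380257)/(80948 - 358899) = (0*37 + 380257)/(-277951) = (0 + 380257)*(-1/277951) = 380257*(-1/277951) = -380257/277951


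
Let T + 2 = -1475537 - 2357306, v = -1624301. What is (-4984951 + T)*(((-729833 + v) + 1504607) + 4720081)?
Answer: -34129755578984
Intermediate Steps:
T = -3832845 (T = -2 + (-1475537 - 2357306) = -2 - 3832843 = -3832845)
(-4984951 + T)*(((-729833 + v) + 1504607) + 4720081) = (-4984951 - 3832845)*(((-729833 - 1624301) + 1504607) + 4720081) = -8817796*((-2354134 + 1504607) + 4720081) = -8817796*(-849527 + 4720081) = -8817796*3870554 = -34129755578984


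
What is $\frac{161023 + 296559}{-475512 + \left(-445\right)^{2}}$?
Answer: $- \frac{457582}{277487} \approx -1.649$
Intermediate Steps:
$\frac{161023 + 296559}{-475512 + \left(-445\right)^{2}} = \frac{457582}{-475512 + 198025} = \frac{457582}{-277487} = 457582 \left(- \frac{1}{277487}\right) = - \frac{457582}{277487}$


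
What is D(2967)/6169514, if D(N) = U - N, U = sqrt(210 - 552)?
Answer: -2967/6169514 + 3*I*sqrt(38)/6169514 ≈ -0.00048091 + 2.9975e-6*I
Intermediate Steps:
U = 3*I*sqrt(38) (U = sqrt(-342) = 3*I*sqrt(38) ≈ 18.493*I)
D(N) = -N + 3*I*sqrt(38) (D(N) = 3*I*sqrt(38) - N = -N + 3*I*sqrt(38))
D(2967)/6169514 = (-1*2967 + 3*I*sqrt(38))/6169514 = (-2967 + 3*I*sqrt(38))*(1/6169514) = -2967/6169514 + 3*I*sqrt(38)/6169514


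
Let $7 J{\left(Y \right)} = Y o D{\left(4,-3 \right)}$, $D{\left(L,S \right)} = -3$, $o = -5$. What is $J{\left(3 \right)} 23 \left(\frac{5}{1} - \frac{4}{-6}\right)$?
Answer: $\frac{5865}{7} \approx 837.86$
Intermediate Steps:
$J{\left(Y \right)} = \frac{15 Y}{7}$ ($J{\left(Y \right)} = \frac{Y \left(-5\right) \left(-3\right)}{7} = \frac{- 5 Y \left(-3\right)}{7} = \frac{15 Y}{7}$)
$J{\left(3 \right)} 23 \left(\frac{5}{1} - \frac{4}{-6}\right) = \frac{15}{7} \cdot 3 \cdot 23 \left(\frac{5}{1} - \frac{4}{-6}\right) = \frac{45}{7} \cdot 23 \left(5 \cdot 1 - - \frac{2}{3}\right) = \frac{1035 \left(5 + \frac{2}{3}\right)}{7} = \frac{1035}{7} \cdot \frac{17}{3} = \frac{5865}{7}$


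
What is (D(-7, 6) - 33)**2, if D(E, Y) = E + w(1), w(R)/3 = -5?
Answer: 3025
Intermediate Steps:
w(R) = -15 (w(R) = 3*(-5) = -15)
D(E, Y) = -15 + E (D(E, Y) = E - 15 = -15 + E)
(D(-7, 6) - 33)**2 = ((-15 - 7) - 33)**2 = (-22 - 33)**2 = (-55)**2 = 3025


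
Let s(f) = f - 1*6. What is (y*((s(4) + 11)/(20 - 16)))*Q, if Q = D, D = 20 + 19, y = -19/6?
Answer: -2223/8 ≈ -277.88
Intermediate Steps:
y = -19/6 (y = -19*⅙ = -19/6 ≈ -3.1667)
s(f) = -6 + f (s(f) = f - 6 = -6 + f)
D = 39
Q = 39
(y*((s(4) + 11)/(20 - 16)))*Q = -19*((-6 + 4) + 11)/(6*(20 - 16))*39 = -19*(-2 + 11)/(6*4)*39 = -57/(2*4)*39 = -19/6*9/4*39 = -57/8*39 = -2223/8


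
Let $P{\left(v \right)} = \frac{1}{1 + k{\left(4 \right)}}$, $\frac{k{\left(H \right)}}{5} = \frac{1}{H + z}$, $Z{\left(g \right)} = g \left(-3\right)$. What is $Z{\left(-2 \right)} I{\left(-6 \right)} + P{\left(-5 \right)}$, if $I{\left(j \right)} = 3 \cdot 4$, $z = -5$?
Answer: $\frac{287}{4} \approx 71.75$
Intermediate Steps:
$Z{\left(g \right)} = - 3 g$
$k{\left(H \right)} = \frac{5}{-5 + H}$ ($k{\left(H \right)} = \frac{5}{H - 5} = \frac{5}{-5 + H}$)
$I{\left(j \right)} = 12$
$P{\left(v \right)} = - \frac{1}{4}$ ($P{\left(v \right)} = \frac{1}{1 + \frac{5}{-5 + 4}} = \frac{1}{1 + \frac{5}{-1}} = \frac{1}{1 + 5 \left(-1\right)} = \frac{1}{1 - 5} = \frac{1}{-4} = - \frac{1}{4}$)
$Z{\left(-2 \right)} I{\left(-6 \right)} + P{\left(-5 \right)} = \left(-3\right) \left(-2\right) 12 - \frac{1}{4} = 6 \cdot 12 - \frac{1}{4} = 72 - \frac{1}{4} = \frac{287}{4}$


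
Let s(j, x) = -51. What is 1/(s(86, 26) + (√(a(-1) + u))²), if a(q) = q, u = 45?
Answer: -⅐ ≈ -0.14286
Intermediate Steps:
1/(s(86, 26) + (√(a(-1) + u))²) = 1/(-51 + (√(-1 + 45))²) = 1/(-51 + (√44)²) = 1/(-51 + (2*√11)²) = 1/(-51 + 44) = 1/(-7) = -⅐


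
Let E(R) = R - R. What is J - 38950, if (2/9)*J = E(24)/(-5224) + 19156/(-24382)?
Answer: -474882551/12191 ≈ -38954.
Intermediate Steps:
E(R) = 0
J = -43101/12191 (J = 9*(0/(-5224) + 19156/(-24382))/2 = 9*(0*(-1/5224) + 19156*(-1/24382))/2 = 9*(0 - 9578/12191)/2 = (9/2)*(-9578/12191) = -43101/12191 ≈ -3.5355)
J - 38950 = -43101/12191 - 38950 = -474882551/12191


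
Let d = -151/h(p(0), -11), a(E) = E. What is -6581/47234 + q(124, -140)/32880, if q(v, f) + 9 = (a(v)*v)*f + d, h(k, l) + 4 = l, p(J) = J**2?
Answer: -95525747491/1455988050 ≈ -65.609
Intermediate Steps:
h(k, l) = -4 + l
d = 151/15 (d = -151/(-4 - 11) = -151/(-15) = -151*(-1/15) = 151/15 ≈ 10.067)
q(v, f) = 16/15 + f*v**2 (q(v, f) = -9 + ((v*v)*f + 151/15) = -9 + (v**2*f + 151/15) = -9 + (f*v**2 + 151/15) = -9 + (151/15 + f*v**2) = 16/15 + f*v**2)
-6581/47234 + q(124, -140)/32880 = -6581/47234 + (16/15 - 140*124**2)/32880 = -6581*1/47234 + (16/15 - 140*15376)*(1/32880) = -6581/47234 + (16/15 - 2152640)*(1/32880) = -6581/47234 - 32289584/15*1/32880 = -6581/47234 - 2018099/30825 = -95525747491/1455988050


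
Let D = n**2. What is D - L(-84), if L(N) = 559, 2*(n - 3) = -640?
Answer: 99930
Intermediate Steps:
n = -317 (n = 3 + (1/2)*(-640) = 3 - 320 = -317)
D = 100489 (D = (-317)**2 = 100489)
D - L(-84) = 100489 - 1*559 = 100489 - 559 = 99930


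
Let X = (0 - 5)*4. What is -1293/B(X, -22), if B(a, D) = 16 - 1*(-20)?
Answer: -431/12 ≈ -35.917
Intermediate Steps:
X = -20 (X = -5*4 = -20)
B(a, D) = 36 (B(a, D) = 16 + 20 = 36)
-1293/B(X, -22) = -1293/36 = -1293*1/36 = -431/12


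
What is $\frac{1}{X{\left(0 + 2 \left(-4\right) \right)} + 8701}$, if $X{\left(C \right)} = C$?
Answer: $\frac{1}{8693} \approx 0.00011504$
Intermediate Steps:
$\frac{1}{X{\left(0 + 2 \left(-4\right) \right)} + 8701} = \frac{1}{\left(0 + 2 \left(-4\right)\right) + 8701} = \frac{1}{\left(0 - 8\right) + 8701} = \frac{1}{-8 + 8701} = \frac{1}{8693}$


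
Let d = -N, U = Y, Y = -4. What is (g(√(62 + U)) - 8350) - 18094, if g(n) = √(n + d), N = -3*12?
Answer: -26444 + √(36 + √58) ≈ -26437.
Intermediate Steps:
N = -36
U = -4
d = 36 (d = -1*(-36) = 36)
g(n) = √(36 + n) (g(n) = √(n + 36) = √(36 + n))
(g(√(62 + U)) - 8350) - 18094 = (√(36 + √(62 - 4)) - 8350) - 18094 = (√(36 + √58) - 8350) - 18094 = (-8350 + √(36 + √58)) - 18094 = -26444 + √(36 + √58)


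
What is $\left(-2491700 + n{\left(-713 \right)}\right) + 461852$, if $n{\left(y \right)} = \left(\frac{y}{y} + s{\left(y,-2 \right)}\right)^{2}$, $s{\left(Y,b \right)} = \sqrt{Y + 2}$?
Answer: $-2030558 + 6 i \sqrt{79} \approx -2.0306 \cdot 10^{6} + 53.329 i$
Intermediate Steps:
$s{\left(Y,b \right)} = \sqrt{2 + Y}$
$n{\left(y \right)} = \left(1 + \sqrt{2 + y}\right)^{2}$ ($n{\left(y \right)} = \left(\frac{y}{y} + \sqrt{2 + y}\right)^{2} = \left(1 + \sqrt{2 + y}\right)^{2}$)
$\left(-2491700 + n{\left(-713 \right)}\right) + 461852 = \left(-2491700 + \left(1 + \sqrt{2 - 713}\right)^{2}\right) + 461852 = \left(-2491700 + \left(1 + \sqrt{-711}\right)^{2}\right) + 461852 = \left(-2491700 + \left(1 + 3 i \sqrt{79}\right)^{2}\right) + 461852 = -2029848 + \left(1 + 3 i \sqrt{79}\right)^{2}$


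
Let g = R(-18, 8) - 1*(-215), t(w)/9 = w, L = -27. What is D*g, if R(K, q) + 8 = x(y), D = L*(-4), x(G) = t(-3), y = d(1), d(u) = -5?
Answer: 19440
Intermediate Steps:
y = -5
t(w) = 9*w
x(G) = -27 (x(G) = 9*(-3) = -27)
D = 108 (D = -27*(-4) = 108)
R(K, q) = -35 (R(K, q) = -8 - 27 = -35)
g = 180 (g = -35 - 1*(-215) = -35 + 215 = 180)
D*g = 108*180 = 19440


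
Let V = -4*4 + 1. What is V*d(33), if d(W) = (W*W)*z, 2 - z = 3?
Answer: 16335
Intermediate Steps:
z = -1 (z = 2 - 1*3 = 2 - 3 = -1)
V = -15 (V = -16 + 1 = -15)
d(W) = -W² (d(W) = (W*W)*(-1) = W²*(-1) = -W²)
V*d(33) = -(-15)*33² = -(-15)*1089 = -15*(-1089) = 16335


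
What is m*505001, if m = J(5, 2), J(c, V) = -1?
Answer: -505001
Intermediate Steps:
m = -1
m*505001 = -1*505001 = -505001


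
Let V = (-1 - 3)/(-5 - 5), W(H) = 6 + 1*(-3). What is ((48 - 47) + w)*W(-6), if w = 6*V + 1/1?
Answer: 66/5 ≈ 13.200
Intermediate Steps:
W(H) = 3 (W(H) = 6 - 3 = 3)
V = ⅖ (V = -4/(-10) = -4*(-⅒) = ⅖ ≈ 0.40000)
w = 17/5 (w = 6*(⅖) + 1/1 = 12/5 + 1 = 17/5 ≈ 3.4000)
((48 - 47) + w)*W(-6) = ((48 - 47) + 17/5)*3 = (1 + 17/5)*3 = (22/5)*3 = 66/5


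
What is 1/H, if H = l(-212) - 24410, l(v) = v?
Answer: -1/24622 ≈ -4.0614e-5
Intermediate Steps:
H = -24622 (H = -212 - 24410 = -24622)
1/H = 1/(-24622) = -1/24622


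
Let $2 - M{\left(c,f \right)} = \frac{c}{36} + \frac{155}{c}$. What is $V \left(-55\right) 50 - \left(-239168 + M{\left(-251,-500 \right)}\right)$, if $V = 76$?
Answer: $\frac{272511395}{9036} \approx 30158.0$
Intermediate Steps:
$M{\left(c,f \right)} = 2 - \frac{155}{c} - \frac{c}{36}$ ($M{\left(c,f \right)} = 2 - \left(\frac{c}{36} + \frac{155}{c}\right) = 2 - \left(\frac{155}{c} + \frac{c}{36}\right) = 2 - \frac{155}{c} - \frac{c}{36}$)
$V \left(-55\right) 50 - \left(-239168 + M{\left(-251,-500 \right)}\right) = 76 \left(-55\right) 50 - \left(-239166 + \frac{155}{251} + \frac{251}{36}\right) = \left(-4180\right) 50 + \left(239168 - \left(2 - - \frac{155}{251} + \frac{251}{36}\right)\right) = -209000 + \left(239168 - \left(2 + \frac{155}{251} + \frac{251}{36}\right)\right) = -209000 + \left(239168 - \frac{86653}{9036}\right) = -209000 + \frac{2161035395}{9036} = \frac{272511395}{9036}$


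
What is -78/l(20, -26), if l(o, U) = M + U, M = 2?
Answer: 13/4 ≈ 3.2500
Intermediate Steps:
l(o, U) = 2 + U
-78/l(20, -26) = -78/(2 - 26) = -78/(-24) = -78*(-1/24) = 13/4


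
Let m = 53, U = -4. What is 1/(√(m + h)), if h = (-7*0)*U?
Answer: √53/53 ≈ 0.13736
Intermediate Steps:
h = 0 (h = -7*0*(-4) = 0*(-4) = 0)
1/(√(m + h)) = 1/(√(53 + 0)) = 1/(√53) = √53/53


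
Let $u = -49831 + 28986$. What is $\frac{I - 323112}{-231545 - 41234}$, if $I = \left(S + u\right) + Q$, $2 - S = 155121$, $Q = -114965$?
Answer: $\frac{614041}{272779} \approx 2.2511$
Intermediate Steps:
$S = -155119$ ($S = 2 - 155121 = -155119$)
$u = -20845$
$I = -290929$ ($I = \left(-155119 - 20845\right) - 114965 = -175964 - 114965 = -290929$)
$\frac{I - 323112}{-231545 - 41234} = \frac{-290929 - 323112}{-231545 - 41234} = - \frac{614041}{-272779} = \left(-614041\right) \left(- \frac{1}{272779}\right) = \frac{614041}{272779}$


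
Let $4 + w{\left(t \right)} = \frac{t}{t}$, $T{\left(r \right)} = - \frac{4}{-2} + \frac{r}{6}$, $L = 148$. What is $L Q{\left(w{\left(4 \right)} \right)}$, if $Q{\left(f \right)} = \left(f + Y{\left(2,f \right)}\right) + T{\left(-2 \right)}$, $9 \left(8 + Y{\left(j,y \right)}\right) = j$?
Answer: $- \frac{12136}{9} \approx -1348.4$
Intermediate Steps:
$Y{\left(j,y \right)} = -8 + \frac{j}{9}$
$T{\left(r \right)} = 2 + \frac{r}{6}$ ($T{\left(r \right)} = \left(-4\right) \left(- \frac{1}{2}\right) + r \frac{1}{6} = 2 + \frac{r}{6}$)
$w{\left(t \right)} = -3$ ($w{\left(t \right)} = -4 + \frac{t}{t} = -4 + 1 = -3$)
$Q{\left(f \right)} = - \frac{55}{9} + f$ ($Q{\left(f \right)} = \left(f + \left(-8 + \frac{1}{9} \cdot 2\right)\right) + \left(2 + \frac{1}{6} \left(-2\right)\right) = \left(f + \left(-8 + \frac{2}{9}\right)\right) + \left(2 - \frac{1}{3}\right) = \left(f - \frac{70}{9}\right) + \frac{5}{3} = \left(- \frac{70}{9} + f\right) + \frac{5}{3} = - \frac{55}{9} + f$)
$L Q{\left(w{\left(4 \right)} \right)} = 148 \left(- \frac{55}{9} - 3\right) = 148 \left(- \frac{82}{9}\right) = - \frac{12136}{9}$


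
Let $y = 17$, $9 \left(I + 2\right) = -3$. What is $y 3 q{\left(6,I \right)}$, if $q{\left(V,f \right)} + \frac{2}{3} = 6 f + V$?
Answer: $-442$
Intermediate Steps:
$I = - \frac{7}{3}$ ($I = -2 + \frac{1}{9} \left(-3\right) = -2 - \frac{1}{3} = - \frac{7}{3} \approx -2.3333$)
$q{\left(V,f \right)} = - \frac{2}{3} + V + 6 f$ ($q{\left(V,f \right)} = - \frac{2}{3} + \left(6 f + V\right) = - \frac{2}{3} + \left(V + 6 f\right) = - \frac{2}{3} + V + 6 f$)
$y 3 q{\left(6,I \right)} = 17 \cdot 3 \left(- \frac{2}{3} + 6 + 6 \left(- \frac{7}{3}\right)\right) = 51 \left(- \frac{2}{3} + 6 - 14\right) = 51 \left(- \frac{26}{3}\right) = -442$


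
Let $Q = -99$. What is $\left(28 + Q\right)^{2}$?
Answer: $5041$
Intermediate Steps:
$\left(28 + Q\right)^{2} = \left(28 - 99\right)^{2} = \left(-71\right)^{2} = 5041$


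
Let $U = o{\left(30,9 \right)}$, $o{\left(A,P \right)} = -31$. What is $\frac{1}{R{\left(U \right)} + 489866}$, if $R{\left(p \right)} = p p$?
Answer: $\frac{1}{490827} \approx 2.0374 \cdot 10^{-6}$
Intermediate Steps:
$U = -31$
$R{\left(p \right)} = p^{2}$
$\frac{1}{R{\left(U \right)} + 489866} = \frac{1}{\left(-31\right)^{2} + 489866} = \frac{1}{961 + 489866} = \frac{1}{490827}$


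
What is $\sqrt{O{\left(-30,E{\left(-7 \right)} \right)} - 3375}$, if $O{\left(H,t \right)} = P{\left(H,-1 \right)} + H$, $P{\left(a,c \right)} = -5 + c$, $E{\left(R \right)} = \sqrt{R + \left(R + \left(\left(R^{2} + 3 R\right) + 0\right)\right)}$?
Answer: $3 i \sqrt{379} \approx 58.404 i$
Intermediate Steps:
$E{\left(R \right)} = \sqrt{R^{2} + 5 R}$ ($E{\left(R \right)} = \sqrt{R + \left(R + \left(R^{2} + 3 R\right)\right)} = \sqrt{R + \left(R^{2} + 4 R\right)} = \sqrt{R^{2} + 5 R}$)
$O{\left(H,t \right)} = -6 + H$ ($O{\left(H,t \right)} = \left(-5 - 1\right) + H = -6 + H$)
$\sqrt{O{\left(-30,E{\left(-7 \right)} \right)} - 3375} = \sqrt{\left(-6 - 30\right) - 3375} = \sqrt{-36 - 3375} = \sqrt{-3411} = 3 i \sqrt{379}$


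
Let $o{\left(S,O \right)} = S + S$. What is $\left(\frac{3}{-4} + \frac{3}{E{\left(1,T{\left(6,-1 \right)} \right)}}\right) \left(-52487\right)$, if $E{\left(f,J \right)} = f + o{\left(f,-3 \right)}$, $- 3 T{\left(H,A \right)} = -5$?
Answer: $- \frac{52487}{4} \approx -13122.0$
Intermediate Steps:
$o{\left(S,O \right)} = 2 S$
$T{\left(H,A \right)} = \frac{5}{3}$ ($T{\left(H,A \right)} = \left(- \frac{1}{3}\right) \left(-5\right) = \frac{5}{3}$)
$E{\left(f,J \right)} = 3 f$ ($E{\left(f,J \right)} = f + 2 f = 3 f$)
$\left(\frac{3}{-4} + \frac{3}{E{\left(1,T{\left(6,-1 \right)} \right)}}\right) \left(-52487\right) = \left(\frac{3}{-4} + \frac{3}{3 \cdot 1}\right) \left(-52487\right) = \left(3 \left(- \frac{1}{4}\right) + \frac{3}{3}\right) \left(-52487\right) = \left(- \frac{3}{4} + 3 \cdot \frac{1}{3}\right) \left(-52487\right) = \left(- \frac{3}{4} + 1\right) \left(-52487\right) = \frac{1}{4} \left(-52487\right) = - \frac{52487}{4}$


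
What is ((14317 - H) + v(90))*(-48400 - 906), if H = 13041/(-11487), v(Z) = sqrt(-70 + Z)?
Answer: -386165578120/547 - 98612*sqrt(5) ≈ -7.0619e+8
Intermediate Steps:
H = -621/547 (H = 13041*(-1/11487) = -621/547 ≈ -1.1353)
((14317 - H) + v(90))*(-48400 - 906) = ((14317 - 1*(-621/547)) + sqrt(-70 + 90))*(-48400 - 906) = ((14317 + 621/547) + sqrt(20))*(-49306) = (7832020/547 + 2*sqrt(5))*(-49306) = -386165578120/547 - 98612*sqrt(5)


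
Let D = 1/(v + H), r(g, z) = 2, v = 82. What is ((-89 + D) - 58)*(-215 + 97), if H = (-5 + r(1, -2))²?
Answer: 1578368/91 ≈ 17345.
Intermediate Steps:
H = 9 (H = (-5 + 2)² = (-3)² = 9)
D = 1/91 (D = 1/(82 + 9) = 1/91 ≈ 0.010989)
((-89 + D) - 58)*(-215 + 97) = ((-89 + 1/91) - 58)*(-215 + 97) = (-8098/91 - 58)*(-118) = -13376/91*(-118) = 1578368/91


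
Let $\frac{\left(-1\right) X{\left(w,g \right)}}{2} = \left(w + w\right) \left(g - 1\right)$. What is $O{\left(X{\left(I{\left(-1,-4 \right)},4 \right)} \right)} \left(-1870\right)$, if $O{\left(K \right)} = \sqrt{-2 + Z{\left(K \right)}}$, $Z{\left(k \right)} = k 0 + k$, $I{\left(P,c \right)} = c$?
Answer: $- 1870 \sqrt{46} \approx -12683.0$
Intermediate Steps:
$X{\left(w,g \right)} = - 4 w \left(-1 + g\right)$ ($X{\left(w,g \right)} = - 2 \left(w + w\right) \left(g - 1\right) = - 2 \cdot 2 w \left(-1 + g\right) = - 4 w \left(-1 + g\right)$)
$Z{\left(k \right)} = k$ ($Z{\left(k \right)} = 0 + k = k$)
$O{\left(K \right)} = \sqrt{-2 + K}$
$O{\left(X{\left(I{\left(-1,-4 \right)},4 \right)} \right)} \left(-1870\right) = \sqrt{-2 + 4 \left(-4\right) \left(1 - 4\right)} \left(-1870\right) = \sqrt{-2 + 4 \left(-4\right) \left(-3\right)} \left(-1870\right) = \sqrt{-2 + 48} \left(-1870\right) = \sqrt{46} \left(-1870\right) = - 1870 \sqrt{46}$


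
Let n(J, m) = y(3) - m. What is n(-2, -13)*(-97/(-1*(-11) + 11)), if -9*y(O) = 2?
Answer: -11155/198 ≈ -56.338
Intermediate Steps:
y(O) = -2/9 (y(O) = -1/9*2 = -2/9)
n(J, m) = -2/9 - m
n(-2, -13)*(-97/(-1*(-11) + 11)) = (-2/9 - 1*(-13))*(-97/(-1*(-11) + 11)) = (-2/9 + 13)*(-97/(11 + 11)) = 115*(-97/22)/9 = 115*(-97*1/22)/9 = (115/9)*(-97/22) = -11155/198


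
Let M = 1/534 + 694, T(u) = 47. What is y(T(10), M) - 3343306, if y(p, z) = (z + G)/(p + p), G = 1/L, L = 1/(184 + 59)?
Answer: -167820087617/50196 ≈ -3.3433e+6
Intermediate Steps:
L = 1/243 ≈ 0.0041152
G = 243 (G = 1/(1/243) = 243)
M = 370597/534 (M = 1/534 + 694 = 370597/534 ≈ 694.00)
y(p, z) = (243 + z)/(2*p) (y(p, z) = (z + 243)/(p + p) = (243 + z)/((2*p)) = (243 + z)*(1/(2*p)) = (243 + z)/(2*p))
y(T(10), M) - 3343306 = (1/2)*(243 + 370597/534)/47 - 3343306 = (1/2)*(1/47)*(500359/534) - 3343306 = 500359/50196 - 3343306 = -167820087617/50196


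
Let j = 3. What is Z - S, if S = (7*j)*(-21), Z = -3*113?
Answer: 102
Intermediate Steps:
Z = -339
S = -441 (S = (7*3)*(-21) = 21*(-21) = -441)
Z - S = -339 - 1*(-441) = -339 + 441 = 102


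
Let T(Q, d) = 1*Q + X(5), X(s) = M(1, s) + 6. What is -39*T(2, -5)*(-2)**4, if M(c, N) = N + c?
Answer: -8736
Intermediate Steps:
X(s) = 7 + s (X(s) = (s + 1) + 6 = (1 + s) + 6 = 7 + s)
T(Q, d) = 12 + Q (T(Q, d) = 1*Q + (7 + 5) = Q + 12 = 12 + Q)
-39*T(2, -5)*(-2)**4 = -39*(12 + 2)*(-2)**4 = -39*14*16 = -546*16 = -8736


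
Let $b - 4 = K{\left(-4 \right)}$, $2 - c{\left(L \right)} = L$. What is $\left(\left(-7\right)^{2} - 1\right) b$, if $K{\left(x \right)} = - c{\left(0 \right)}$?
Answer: $96$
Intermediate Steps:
$c{\left(L \right)} = 2 - L$
$K{\left(x \right)} = -2$ ($K{\left(x \right)} = - (2 - 0) = - (2 + 0) = \left(-1\right) 2 = -2$)
$b = 2$ ($b = 4 - 2 = 2$)
$\left(\left(-7\right)^{2} - 1\right) b = \left(\left(-7\right)^{2} - 1\right) 2 = \left(49 - 1\right) 2 = 48 \cdot 2 = 96$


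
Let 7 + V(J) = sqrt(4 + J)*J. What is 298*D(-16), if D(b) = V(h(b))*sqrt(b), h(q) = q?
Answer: -8344*I + 38144*sqrt(3) ≈ 66067.0 - 8344.0*I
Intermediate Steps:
V(J) = -7 + J*sqrt(4 + J) (V(J) = -7 + sqrt(4 + J)*J = -7 + J*sqrt(4 + J))
D(b) = sqrt(b)*(-7 + b*sqrt(4 + b)) (D(b) = (-7 + b*sqrt(4 + b))*sqrt(b) = sqrt(b)*(-7 + b*sqrt(4 + b)))
298*D(-16) = 298*(sqrt(-16)*(-7 - 16*sqrt(4 - 16))) = 298*((4*I)*(-7 - 32*I*sqrt(3))) = 298*(4*I*(-7 - 32*I*sqrt(3))) = 1192*I*(-7 - 32*I*sqrt(3))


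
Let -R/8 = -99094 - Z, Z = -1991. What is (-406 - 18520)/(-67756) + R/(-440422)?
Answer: -11074765043/7460308258 ≈ -1.4845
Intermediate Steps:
R = 776824 (R = -8*(-99094 - 1*(-1991)) = -8*(-99094 + 1991) = -8*(-97103) = 776824)
(-406 - 18520)/(-67756) + R/(-440422) = (-406 - 18520)/(-67756) + 776824/(-440422) = -18926*(-1/67756) + 776824*(-1/440422) = 9463/33878 - 388412/220211 = -11074765043/7460308258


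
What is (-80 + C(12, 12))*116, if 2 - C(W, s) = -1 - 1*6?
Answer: -8236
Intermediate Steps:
C(W, s) = 9 (C(W, s) = 2 - (-1 - 1*6) = 2 - (-1 - 6) = 2 - 1*(-7) = 2 + 7 = 9)
(-80 + C(12, 12))*116 = (-80 + 9)*116 = -71*116 = -8236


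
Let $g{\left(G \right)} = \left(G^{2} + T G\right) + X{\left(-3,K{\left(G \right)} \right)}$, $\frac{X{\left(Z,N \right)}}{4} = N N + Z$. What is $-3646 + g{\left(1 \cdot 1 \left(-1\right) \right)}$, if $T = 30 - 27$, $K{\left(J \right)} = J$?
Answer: $-3656$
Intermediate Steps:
$T = 3$ ($T = 30 - 27 = 3$)
$X{\left(Z,N \right)} = 4 Z + 4 N^{2}$ ($X{\left(Z,N \right)} = 4 \left(N N + Z\right) = 4 \left(N^{2} + Z\right) = 4 \left(Z + N^{2}\right) = 4 Z + 4 N^{2}$)
$g{\left(G \right)} = -12 + 3 G + 5 G^{2}$ ($g{\left(G \right)} = \left(G^{2} + 3 G\right) + \left(4 \left(-3\right) + 4 G^{2}\right) = \left(G^{2} + 3 G\right) + \left(-12 + 4 G^{2}\right) = -12 + 3 G + 5 G^{2}$)
$-3646 + g{\left(1 \cdot 1 \left(-1\right) \right)} = -3646 + \left(-12 + 3 \cdot 1 \cdot 1 \left(-1\right) + 5 \left(1 \cdot 1 \left(-1\right)\right)^{2}\right) = -3646 + \left(-12 + 3 \cdot 1 \left(-1\right) + 5 \left(1 \left(-1\right)\right)^{2}\right) = -3646 + \left(-12 + 3 \left(-1\right) + 5 \left(-1\right)^{2}\right) = -3646 - 10 = -3656$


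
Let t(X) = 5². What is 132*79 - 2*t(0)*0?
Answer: 10428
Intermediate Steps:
t(X) = 25
132*79 - 2*t(0)*0 = 132*79 - 2*25*0 = 10428 - 50*0 = 10428 + 0 = 10428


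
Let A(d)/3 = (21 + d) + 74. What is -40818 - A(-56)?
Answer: -40935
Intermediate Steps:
A(d) = 285 + 3*d (A(d) = 3*((21 + d) + 74) = 3*(95 + d) = 285 + 3*d)
-40818 - A(-56) = -40818 - (285 + 3*(-56)) = -40818 - (285 - 168) = -40818 - 1*117 = -40818 - 117 = -40935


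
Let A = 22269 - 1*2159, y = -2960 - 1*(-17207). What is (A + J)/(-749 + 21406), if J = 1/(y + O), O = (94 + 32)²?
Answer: 605773531/622250811 ≈ 0.97352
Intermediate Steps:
O = 15876 (O = 126² = 15876)
y = 14247 (y = -2960 + 17207 = 14247)
J = 1/30123 (J = 1/(14247 + 15876) = 1/30123 ≈ 3.3197e-5)
A = 20110 (A = 22269 - 2159 = 20110)
(A + J)/(-749 + 21406) = (20110 + 1/30123)/(-749 + 21406) = (605773531/30123)/20657 = (605773531/30123)*(1/20657) = 605773531/622250811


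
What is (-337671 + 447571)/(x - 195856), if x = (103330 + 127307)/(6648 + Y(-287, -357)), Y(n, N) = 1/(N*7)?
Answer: -1825807274900/3253248111593 ≈ -0.56123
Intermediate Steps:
Y(n, N) = 1/(7*N)
x = 576361863/16613351 (x = (103330 + 127307)/(6648 + (⅐)/(-357)) = 230637/(6648 + (⅐)*(-1/357)) = 230637/(6648 - 1/2499) = 230637/(16613351/2499) = 230637*(2499/16613351) = 576361863/16613351 ≈ 34.693)
(-337671 + 447571)/(x - 195856) = (-337671 + 447571)/(576361863/16613351 - 195856) = 109900/(-3253248111593/16613351) = 109900*(-16613351/3253248111593) = -1825807274900/3253248111593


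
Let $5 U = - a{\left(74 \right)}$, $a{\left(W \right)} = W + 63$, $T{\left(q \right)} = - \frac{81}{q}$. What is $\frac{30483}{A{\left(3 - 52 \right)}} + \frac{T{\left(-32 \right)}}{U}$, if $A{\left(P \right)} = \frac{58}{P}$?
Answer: $- \frac{3274129809}{127136} \approx -25753.0$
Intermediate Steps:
$a{\left(W \right)} = 63 + W$
$U = - \frac{137}{5}$ ($U = \frac{\left(-1\right) \left(63 + 74\right)}{5} = \frac{\left(-1\right) 137}{5} = \frac{1}{5} \left(-137\right) = - \frac{137}{5} \approx -27.4$)
$\frac{30483}{A{\left(3 - 52 \right)}} + \frac{T{\left(-32 \right)}}{U} = \frac{30483}{58 \frac{1}{3 - 52}} + \frac{\left(-81\right) \frac{1}{-32}}{- \frac{137}{5}} = \frac{30483}{58 \frac{1}{-49}} + \left(-81\right) \left(- \frac{1}{32}\right) \left(- \frac{5}{137}\right) = \frac{30483}{58 \left(- \frac{1}{49}\right)} + \frac{81}{32} \left(- \frac{5}{137}\right) = \frac{30483}{- \frac{58}{49}} - \frac{405}{4384} = 30483 \left(- \frac{49}{58}\right) - \frac{405}{4384} = - \frac{1493667}{58} - \frac{405}{4384} = - \frac{3274129809}{127136}$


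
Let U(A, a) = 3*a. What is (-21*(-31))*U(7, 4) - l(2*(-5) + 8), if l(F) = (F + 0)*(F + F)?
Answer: 7804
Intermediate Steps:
l(F) = 2*F**2 (l(F) = F*(2*F) = 2*F**2)
(-21*(-31))*U(7, 4) - l(2*(-5) + 8) = (-21*(-31))*(3*4) - 2*(2*(-5) + 8)**2 = 651*12 - 2*(-10 + 8)**2 = 7812 - 2*(-2)**2 = 7812 - 2*4 = 7812 - 1*8 = 7812 - 8 = 7804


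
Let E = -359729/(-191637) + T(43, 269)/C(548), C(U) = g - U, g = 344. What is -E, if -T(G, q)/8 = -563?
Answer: 65812361/3257829 ≈ 20.201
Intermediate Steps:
T(G, q) = 4504 (T(G, q) = -8*(-563) = 4504)
C(U) = 344 - U
E = -65812361/3257829 (E = -359729/(-191637) + 4504/(344 - 1*548) = -359729*(-1/191637) + 4504/(344 - 548) = 359729/191637 + 4504/(-204) = 359729/191637 + 4504*(-1/204) = 359729/191637 - 1126/51 = -65812361/3257829 ≈ -20.201)
-E = -1*(-65812361/3257829) = 65812361/3257829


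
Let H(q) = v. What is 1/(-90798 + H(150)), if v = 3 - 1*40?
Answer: -1/90835 ≈ -1.1009e-5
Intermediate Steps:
v = -37 (v = 3 - 40 = -37)
H(q) = -37
1/(-90798 + H(150)) = 1/(-90798 - 37) = 1/(-90835) = -1/90835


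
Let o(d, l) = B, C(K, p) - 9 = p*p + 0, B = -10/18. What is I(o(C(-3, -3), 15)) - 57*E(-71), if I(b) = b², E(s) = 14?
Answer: -64613/81 ≈ -797.69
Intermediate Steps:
B = -5/9 (B = -10*1/18 = -5/9 ≈ -0.55556)
C(K, p) = 9 + p² (C(K, p) = 9 + (p*p + 0) = 9 + (p² + 0) = 9 + p²)
o(d, l) = -5/9
I(o(C(-3, -3), 15)) - 57*E(-71) = (-5/9)² - 57*14 = 25/81 - 798 = -64613/81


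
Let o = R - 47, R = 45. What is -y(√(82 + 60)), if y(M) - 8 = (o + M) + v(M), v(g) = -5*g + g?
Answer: -6 + 3*√142 ≈ 29.749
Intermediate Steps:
v(g) = -4*g
o = -2 (o = 45 - 47 = -2)
y(M) = 6 - 3*M (y(M) = 8 + ((-2 + M) - 4*M) = 8 + (-2 - 3*M) = 6 - 3*M)
-y(√(82 + 60)) = -(6 - 3*√(82 + 60)) = -(6 - 3*√142) = -6 + 3*√142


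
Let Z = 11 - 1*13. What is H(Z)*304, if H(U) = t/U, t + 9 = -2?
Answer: 1672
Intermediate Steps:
t = -11 (t = -9 - 2 = -11)
Z = -2 (Z = 11 - 13 = -2)
H(U) = -11/U
H(Z)*304 = -11/(-2)*304 = -11*(-½)*304 = (11/2)*304 = 1672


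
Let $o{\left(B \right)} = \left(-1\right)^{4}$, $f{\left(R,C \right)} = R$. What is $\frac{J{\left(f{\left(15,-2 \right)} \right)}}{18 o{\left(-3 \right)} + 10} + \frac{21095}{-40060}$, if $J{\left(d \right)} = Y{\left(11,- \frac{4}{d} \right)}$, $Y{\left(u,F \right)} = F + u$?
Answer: $- \frac{4304}{30045} \approx -0.14325$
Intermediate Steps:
$J{\left(d \right)} = 11 - \frac{4}{d}$ ($J{\left(d \right)} = - \frac{4}{d} + 11 = 11 - \frac{4}{d}$)
$o{\left(B \right)} = 1$
$\frac{J{\left(f{\left(15,-2 \right)} \right)}}{18 o{\left(-3 \right)} + 10} + \frac{21095}{-40060} = \frac{11 - \frac{4}{15}}{18 \cdot 1 + 10} + \frac{21095}{-40060} = \frac{11 - \frac{4}{15}}{18 + 10} + 21095 \left(- \frac{1}{40060}\right) = \frac{11 - \frac{4}{15}}{28} - \frac{4219}{8012} = \frac{161}{15} \cdot \frac{1}{28} - \frac{4219}{8012} = \frac{23}{60} - \frac{4219}{8012} = - \frac{4304}{30045}$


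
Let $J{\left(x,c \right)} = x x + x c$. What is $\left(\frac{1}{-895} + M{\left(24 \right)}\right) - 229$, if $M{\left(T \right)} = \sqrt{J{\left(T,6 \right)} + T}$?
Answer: $- \frac{204956}{895} + 2 \sqrt{186} \approx -201.72$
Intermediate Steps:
$J{\left(x,c \right)} = x^{2} + c x$
$M{\left(T \right)} = \sqrt{T + T \left(6 + T\right)}$ ($M{\left(T \right)} = \sqrt{T \left(6 + T\right) + T} = \sqrt{T + T \left(6 + T\right)}$)
$\left(\frac{1}{-895} + M{\left(24 \right)}\right) - 229 = \left(\frac{1}{-895} + \sqrt{24 \left(7 + 24\right)}\right) - 229 = \left(- \frac{1}{895} + \sqrt{24 \cdot 31}\right) - 229 = \left(- \frac{1}{895} + \sqrt{744}\right) - 229 = \left(- \frac{1}{895} + 2 \sqrt{186}\right) - 229 = - \frac{204956}{895} + 2 \sqrt{186}$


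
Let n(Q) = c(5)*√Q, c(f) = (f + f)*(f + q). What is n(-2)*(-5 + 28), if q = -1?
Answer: 920*I*√2 ≈ 1301.1*I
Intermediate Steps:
c(f) = 2*f*(-1 + f) (c(f) = (f + f)*(f - 1) = (2*f)*(-1 + f) = 2*f*(-1 + f))
n(Q) = 40*√Q (n(Q) = (2*5*(-1 + 5))*√Q = (2*5*4)*√Q = 40*√Q)
n(-2)*(-5 + 28) = (40*√(-2))*(-5 + 28) = (40*(I*√2))*23 = (40*I*√2)*23 = 920*I*√2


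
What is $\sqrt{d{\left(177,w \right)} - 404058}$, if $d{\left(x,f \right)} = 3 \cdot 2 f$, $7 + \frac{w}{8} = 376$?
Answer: $i \sqrt{386346} \approx 621.57 i$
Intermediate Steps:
$w = 2952$ ($w = -56 + 8 \cdot 376 = -56 + 3008 = 2952$)
$d{\left(x,f \right)} = 6 f$
$\sqrt{d{\left(177,w \right)} - 404058} = \sqrt{6 \cdot 2952 - 404058} = \sqrt{17712 - 404058} = \sqrt{-386346} = i \sqrt{386346}$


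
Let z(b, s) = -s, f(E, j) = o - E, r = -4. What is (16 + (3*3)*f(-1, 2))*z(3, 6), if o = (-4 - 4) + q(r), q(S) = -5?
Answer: 552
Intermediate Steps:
o = -13 (o = (-4 - 4) - 5 = -8 - 5 = -13)
f(E, j) = -13 - E
(16 + (3*3)*f(-1, 2))*z(3, 6) = (16 + (3*3)*(-13 - 1*(-1)))*(-1*6) = (16 + 9*(-13 + 1))*(-6) = (16 + 9*(-12))*(-6) = (16 - 108)*(-6) = -92*(-6) = 552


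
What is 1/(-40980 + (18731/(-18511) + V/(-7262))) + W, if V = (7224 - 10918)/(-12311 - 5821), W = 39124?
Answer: 1954014436324811318384/49944137550954029 ≈ 39124.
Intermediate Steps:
V = 1847/9066 (V = -3694/(-18132) = -3694*(-1/18132) = 1847/9066 ≈ 0.20373)
1/(-40980 + (18731/(-18511) + V/(-7262))) + W = 1/(-40980 + (18731/(-18511) + (1847/9066)/(-7262))) + 39124 = 1/(-40980 + (18731*(-1/18511) + (1847/9066)*(-1/7262))) + 39124 = 1/(-40980 + (-18731/18511 - 1847/65837292)) + 39124 = 1/(-40980 - 1233232506269/1218714112212) + 39124 = 1/(-49944137550954029/1218714112212) + 39124 = -1218714112212/49944137550954029 + 39124 = 1954014436324811318384/49944137550954029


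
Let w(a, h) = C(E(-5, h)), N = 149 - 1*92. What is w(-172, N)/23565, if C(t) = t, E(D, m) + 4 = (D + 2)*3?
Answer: -13/23565 ≈ -0.00055167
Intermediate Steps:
N = 57 (N = 149 - 92 = 57)
E(D, m) = 2 + 3*D (E(D, m) = -4 + (D + 2)*3 = -4 + (2 + D)*3 = -4 + (6 + 3*D) = 2 + 3*D)
w(a, h) = -13 (w(a, h) = 2 + 3*(-5) = 2 - 15 = -13)
w(-172, N)/23565 = -13/23565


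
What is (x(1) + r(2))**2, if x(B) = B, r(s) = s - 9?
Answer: 36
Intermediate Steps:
r(s) = -9 + s
(x(1) + r(2))**2 = (1 + (-9 + 2))**2 = (1 - 7)**2 = (-6)**2 = 36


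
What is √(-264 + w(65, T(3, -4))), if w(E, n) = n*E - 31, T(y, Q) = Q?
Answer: I*√555 ≈ 23.558*I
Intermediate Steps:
w(E, n) = -31 + E*n (w(E, n) = E*n - 31 = -31 + E*n)
√(-264 + w(65, T(3, -4))) = √(-264 + (-31 + 65*(-4))) = √(-264 + (-31 - 260)) = √(-264 - 291) = √(-555) = I*√555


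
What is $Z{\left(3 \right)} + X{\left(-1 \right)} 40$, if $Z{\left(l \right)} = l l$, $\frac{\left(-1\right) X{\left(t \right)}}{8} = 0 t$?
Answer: $9$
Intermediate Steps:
$X{\left(t \right)} = 0$ ($X{\left(t \right)} = - 8 \cdot 0 t = \left(-8\right) 0 = 0$)
$Z{\left(l \right)} = l^{2}$
$Z{\left(3 \right)} + X{\left(-1 \right)} 40 = 3^{2} + 0 \cdot 40 = 9 + 0 = 9$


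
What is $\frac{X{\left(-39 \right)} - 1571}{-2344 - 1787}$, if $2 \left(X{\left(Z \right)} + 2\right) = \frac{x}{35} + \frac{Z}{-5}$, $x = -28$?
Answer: $\frac{3139}{8262} \approx 0.37993$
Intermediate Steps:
$X{\left(Z \right)} = - \frac{12}{5} - \frac{Z}{10}$ ($X{\left(Z \right)} = -2 + \frac{- \frac{28}{35} + \frac{Z}{-5}}{2} = -2 + \frac{\left(-28\right) \frac{1}{35} + Z \left(- \frac{1}{5}\right)}{2} = -2 + \frac{- \frac{4}{5} - \frac{Z}{5}}{2} = -2 - \left(\frac{2}{5} + \frac{Z}{10}\right) = - \frac{12}{5} - \frac{Z}{10}$)
$\frac{X{\left(-39 \right)} - 1571}{-2344 - 1787} = \frac{\left(- \frac{12}{5} - - \frac{39}{10}\right) - 1571}{-2344 - 1787} = \frac{\left(- \frac{12}{5} + \frac{39}{10}\right) - 1571}{-4131} = \left(\frac{3}{2} - 1571\right) \left(- \frac{1}{4131}\right) = \left(- \frac{3139}{2}\right) \left(- \frac{1}{4131}\right) = \frac{3139}{8262}$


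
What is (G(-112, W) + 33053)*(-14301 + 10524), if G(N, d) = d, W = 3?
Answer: -124852512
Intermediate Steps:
(G(-112, W) + 33053)*(-14301 + 10524) = (3 + 33053)*(-14301 + 10524) = 33056*(-3777) = -124852512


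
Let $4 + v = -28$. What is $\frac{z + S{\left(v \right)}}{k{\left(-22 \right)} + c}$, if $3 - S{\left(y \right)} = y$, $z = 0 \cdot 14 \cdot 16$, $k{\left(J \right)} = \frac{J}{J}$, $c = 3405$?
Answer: $\frac{35}{3406} \approx 0.010276$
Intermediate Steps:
$k{\left(J \right)} = 1$
$z = 0$ ($z = 0 \cdot 16 = 0$)
$v = -32$ ($v = -4 - 28 = -32$)
$S{\left(y \right)} = 3 - y$
$\frac{z + S{\left(v \right)}}{k{\left(-22 \right)} + c} = \frac{0 + \left(3 - -32\right)}{1 + 3405} = \frac{0 + \left(3 + 32\right)}{3406} = \left(0 + 35\right) \frac{1}{3406} = 35 \cdot \frac{1}{3406} = \frac{35}{3406}$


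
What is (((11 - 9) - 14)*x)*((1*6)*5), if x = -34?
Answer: 12240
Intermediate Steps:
(((11 - 9) - 14)*x)*((1*6)*5) = (((11 - 9) - 14)*(-34))*((1*6)*5) = ((2 - 14)*(-34))*(6*5) = -12*(-34)*30 = 408*30 = 12240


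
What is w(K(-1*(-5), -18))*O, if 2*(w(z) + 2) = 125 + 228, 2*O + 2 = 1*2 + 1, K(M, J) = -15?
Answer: 349/4 ≈ 87.250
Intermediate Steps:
O = 1/2 (O = -1 + (1*2 + 1)/2 = -1 + (2 + 1)/2 = -1 + (1/2)*3 = -1 + 3/2 = 1/2 ≈ 0.50000)
w(z) = 349/2 (w(z) = -2 + (125 + 228)/2 = -2 + (1/2)*353 = -2 + 353/2 = 349/2)
w(K(-1*(-5), -18))*O = (349/2)*(1/2) = 349/4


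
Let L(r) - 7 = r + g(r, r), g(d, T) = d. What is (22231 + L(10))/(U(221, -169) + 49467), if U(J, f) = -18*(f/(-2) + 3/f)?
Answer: 1880801/4051464 ≈ 0.46423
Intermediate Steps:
U(J, f) = -54/f + 9*f (U(J, f) = -18*(f*(-1/2) + 3/f) = -18*(-f/2 + 3/f) = -18*(3/f - f/2) = -54/f + 9*f)
L(r) = 7 + 2*r (L(r) = 7 + (r + r) = 7 + 2*r)
(22231 + L(10))/(U(221, -169) + 49467) = (22231 + (7 + 2*10))/((-54/(-169) + 9*(-169)) + 49467) = (22231 + (7 + 20))/((-54*(-1/169) - 1521) + 49467) = (22231 + 27)/((54/169 - 1521) + 49467) = 22258/(-256995/169 + 49467) = 22258/(8102928/169) = 22258*(169/8102928) = 1880801/4051464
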